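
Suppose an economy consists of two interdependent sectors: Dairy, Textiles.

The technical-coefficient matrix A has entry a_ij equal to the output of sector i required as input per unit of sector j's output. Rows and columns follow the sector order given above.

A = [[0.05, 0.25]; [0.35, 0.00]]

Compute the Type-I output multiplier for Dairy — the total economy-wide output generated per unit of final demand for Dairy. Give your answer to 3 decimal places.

I − A =
  [   0.95    -0.25]
  [  -0.35     1.00]
det(I−A) = (0.95)(1.00) − (-0.25)(-0.35) = 0.8625
adj(I−A) = [[1.00, 0.25], [0.35, 0.95]]
(I − A)⁻¹ = adj(I−A) / det(I−A) ≈
  [   1.1594     0.2899]
  [   0.4058     1.1014]
The output multiplier for sector j is the column-j sum of the Leontief inverse (I − A)⁻¹ = adj(I−A) / det(I−A).
Column 1 of adj(I−A): (1.00, 0.35); det(I−A) = 0.8625.
m_1 = (1.00 + 0.35) / 0.8625 = 1.35 / 0.8625 ≈ 1.565.

m_1 = 1.565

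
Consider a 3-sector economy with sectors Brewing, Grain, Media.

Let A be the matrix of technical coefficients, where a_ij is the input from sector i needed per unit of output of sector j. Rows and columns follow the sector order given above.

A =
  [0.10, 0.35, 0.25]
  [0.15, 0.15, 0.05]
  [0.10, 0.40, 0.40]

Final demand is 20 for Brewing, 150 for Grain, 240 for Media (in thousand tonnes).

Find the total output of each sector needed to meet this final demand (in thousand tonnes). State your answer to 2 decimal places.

x_1 = 300.13, x_2 = 266.35, x_3 = 627.59

I − A =
  [   0.90    -0.35    -0.25]
  [  -0.15     0.85    -0.05]
  [  -0.10    -0.40     0.60]
Cofactors of I−A, C_ij = (−1)^(i+j)·(minor ij) (rows/columns in the sector order above):
  C_11 = (0.85)(0.60) − (-0.05)(-0.40) = 0.4900
  C_12 = −[(-0.15)(0.60) − (-0.05)(-0.10)] = 0.0950
  C_13 = (-0.15)(-0.40) − (0.85)(-0.10) = 0.1450
  C_21 = −[(-0.35)(0.60) − (-0.25)(-0.40)] = 0.3100
  C_22 = (0.90)(0.60) − (-0.25)(-0.10) = 0.5150
  C_23 = −[(0.90)(-0.40) − (-0.35)(-0.10)] = 0.3950
  C_31 = (-0.35)(-0.05) − (-0.25)(0.85) = 0.2300
  C_32 = −[(0.90)(-0.05) − (-0.25)(-0.15)] = 0.0825
  C_33 = (0.90)(0.85) − (-0.35)(-0.15) = 0.7125
det(I−A) = Σ_j (I−A)_1j·C_1j = (0.90)(0.4900) + (-0.35)(0.0950) + (-0.25)(0.1450) = 0.3715
adj(I−A) = Cᵀ =
  [ 0.4900   0.3100   0.2300]
  [ 0.0950   0.5150   0.0825]
  [ 0.1450   0.3950   0.7125]
(I − A)⁻¹ = adj(I−A) / det(I−A) ≈
  [   1.3190     0.8345     0.6191]
  [   0.2557     1.3863     0.2221]
  [   0.3903     1.0633     1.9179]
x = (I − A)⁻¹ d = adj(I−A)·d / det(I−A), with det(I−A) = 0.3715:
  x_1 = (0.4900·20 + 0.3100·150 + 0.2300·240) / 0.3715 = 111.50 / 0.3715 ≈ 300.13
  x_2 = (0.0950·20 + 0.5150·150 + 0.0825·240) / 0.3715 = 98.95 / 0.3715 ≈ 266.35
  x_3 = (0.1450·20 + 0.3950·150 + 0.7125·240) / 0.3715 = 233.15 / 0.3715 ≈ 627.59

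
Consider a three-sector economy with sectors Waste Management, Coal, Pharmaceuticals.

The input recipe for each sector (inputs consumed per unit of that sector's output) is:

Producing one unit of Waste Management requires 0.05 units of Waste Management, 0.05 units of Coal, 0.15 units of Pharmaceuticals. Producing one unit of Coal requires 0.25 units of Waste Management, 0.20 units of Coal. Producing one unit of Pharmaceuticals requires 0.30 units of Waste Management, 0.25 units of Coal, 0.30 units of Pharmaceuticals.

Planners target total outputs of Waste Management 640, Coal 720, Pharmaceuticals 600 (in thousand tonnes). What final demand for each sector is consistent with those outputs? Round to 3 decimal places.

I − A =
  [   0.95    -0.25    -0.30]
  [  -0.05     0.80    -0.25]
  [  -0.15     0.00     0.70]
d = (I − A) x:
  d_1 = (+0.95)·640 + (-0.25)·720 + (-0.30)·600 = 248.000
  d_2 = (-0.05)·640 + (+0.80)·720 + (-0.25)·600 = 394.000
  d_3 = (-0.15)·640 + (+0.00)·720 + (+0.70)·600 = 324.000

d_1 = 248.000, d_2 = 394.000, d_3 = 324.000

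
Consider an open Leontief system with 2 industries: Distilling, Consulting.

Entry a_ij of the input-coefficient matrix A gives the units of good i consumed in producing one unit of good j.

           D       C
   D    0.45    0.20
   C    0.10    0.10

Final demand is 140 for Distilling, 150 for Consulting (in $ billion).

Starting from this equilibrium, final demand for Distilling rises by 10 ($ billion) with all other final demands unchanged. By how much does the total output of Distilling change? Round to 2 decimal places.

I − A =
  [   0.55    -0.20]
  [  -0.10     0.90]
det(I−A) = (0.55)(0.90) − (-0.20)(-0.10) = 0.4750
adj(I−A) = [[0.90, 0.20], [0.10, 0.55]]
(I − A)⁻¹ = adj(I−A) / det(I−A) ≈
  [   1.8947     0.4211]
  [   0.2105     1.1579]
Δx = (I − A)⁻¹ Δd with Δd having +10 in the Distilling component and 0 elsewhere.
So Δx_D = L_DD · (+10), where L_DD = adj(I−A)_DD / det(I−A) = 0.90 / 0.4750.
Δx_D = 0.90 × (+10) / 0.4750 = 9.00 / 0.4750 ≈ 18.95.

Δx_D = 18.95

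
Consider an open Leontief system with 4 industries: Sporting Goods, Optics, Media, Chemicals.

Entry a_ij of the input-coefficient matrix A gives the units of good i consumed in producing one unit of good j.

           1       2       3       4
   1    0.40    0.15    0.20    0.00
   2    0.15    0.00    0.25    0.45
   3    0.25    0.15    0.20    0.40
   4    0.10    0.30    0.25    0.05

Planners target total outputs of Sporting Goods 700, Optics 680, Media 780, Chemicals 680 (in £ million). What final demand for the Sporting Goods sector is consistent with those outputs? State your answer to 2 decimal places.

d_1 = 162.00

I − A =
  [   0.60    -0.15    -0.20     0.00]
  [  -0.15     1.00    -0.25    -0.45]
  [  -0.25    -0.15     0.80    -0.40]
  [  -0.10    -0.30    -0.25     0.95]
d = (I − A) x:
  d_1 = (+0.60)·700 + (-0.15)·680 + (-0.20)·780 + (+0.00)·680 = 162.00
  d_2 = (-0.15)·700 + (+1.00)·680 + (-0.25)·780 + (-0.45)·680 = 74.00
  d_3 = (-0.25)·700 + (-0.15)·680 + (+0.80)·780 + (-0.40)·680 = 75.00
  d_4 = (-0.10)·700 + (-0.30)·680 + (-0.25)·780 + (+0.95)·680 = 177.00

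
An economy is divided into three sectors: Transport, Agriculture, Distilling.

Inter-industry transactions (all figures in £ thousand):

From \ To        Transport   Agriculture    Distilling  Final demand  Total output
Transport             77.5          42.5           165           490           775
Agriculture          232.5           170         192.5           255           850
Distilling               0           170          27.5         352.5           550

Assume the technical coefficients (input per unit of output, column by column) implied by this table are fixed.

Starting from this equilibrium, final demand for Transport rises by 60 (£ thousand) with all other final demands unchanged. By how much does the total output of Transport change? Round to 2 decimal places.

Technical coefficients a_ij = z_ij / X_j:
  a_TT = 77.5/775 = 0.10, a_AT = 232.5/775 = 0.30, a_DT = 0/775 = 0.00
  a_TA = 42.5/850 = 0.05, a_AA = 170/850 = 0.20, a_DA = 170/850 = 0.20
  a_TD = 165/550 = 0.30, a_AD = 192.5/550 = 0.35, a_DD = 27.5/550 = 0.05
I − A =
  [   0.90    -0.05    -0.30]
  [  -0.30     0.80    -0.35]
  [   0.00    -0.20     0.95]
Cofactors of I−A, C_ij = (−1)^(i+j)·(minor ij) (rows/columns in the sector order above):
  C_11 = (0.80)(0.95) − (-0.35)(-0.20) = 0.6900
  C_12 = −[(-0.30)(0.95) − (-0.35)(0.00)] = 0.2850
  C_13 = (-0.30)(-0.20) − (0.80)(0.00) = 0.0600
  C_21 = −[(-0.05)(0.95) − (-0.30)(-0.20)] = 0.1075
  C_22 = (0.90)(0.95) − (-0.30)(0.00) = 0.8550
  C_23 = −[(0.90)(-0.20) − (-0.05)(0.00)] = 0.1800
  C_31 = (-0.05)(-0.35) − (-0.30)(0.80) = 0.2575
  C_32 = −[(0.90)(-0.35) − (-0.30)(-0.30)] = 0.4050
  C_33 = (0.90)(0.80) − (-0.05)(-0.30) = 0.7050
det(I−A) = Σ_j (I−A)_1j·C_1j = (0.90)(0.6900) + (-0.05)(0.2850) + (-0.30)(0.0600) = 0.58875
adj(I−A) = Cᵀ =
  [ 0.6900   0.1075   0.2575]
  [ 0.2850   0.8550   0.4050]
  [ 0.0600   0.1800   0.7050]
(I − A)⁻¹ = adj(I−A) / det(I−A) ≈
  [   1.1720     0.1826     0.4374]
  [   0.4841     1.4522     0.6879]
  [   0.1019     0.3057     1.1975]
Δx = (I − A)⁻¹ Δd with Δd having +60 in the Transport component and 0 elsewhere.
So Δx_T = L_TT · (+60), where L_TT = adj(I−A)_TT / det(I−A) = 0.6900 / 0.58875.
Δx_T = 0.6900 × (+60) / 0.58875 = 41.40 / 0.58875 ≈ 70.32.

Δx_T = 70.32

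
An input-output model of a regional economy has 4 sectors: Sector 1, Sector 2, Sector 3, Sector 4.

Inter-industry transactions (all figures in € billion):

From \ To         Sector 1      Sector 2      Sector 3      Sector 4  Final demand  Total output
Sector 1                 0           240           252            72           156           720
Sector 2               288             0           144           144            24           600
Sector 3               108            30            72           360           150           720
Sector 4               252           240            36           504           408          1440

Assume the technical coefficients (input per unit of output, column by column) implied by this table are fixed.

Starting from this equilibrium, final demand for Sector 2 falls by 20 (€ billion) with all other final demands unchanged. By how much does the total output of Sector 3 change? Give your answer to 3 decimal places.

Technical coefficients a_ij = z_ij / X_j:
  a_11 = 0/720 = 0.00, a_21 = 288/720 = 0.40, a_31 = 108/720 = 0.15, a_41 = 252/720 = 0.35
  a_12 = 240/600 = 0.40, a_22 = 0/600 = 0.00, a_32 = 30/600 = 0.05, a_42 = 240/600 = 0.40
  a_13 = 252/720 = 0.35, a_23 = 144/720 = 0.20, a_33 = 72/720 = 0.10, a_43 = 36/720 = 0.05
  a_14 = 72/1440 = 0.05, a_24 = 144/1440 = 0.10, a_34 = 360/1440 = 0.25, a_44 = 504/1440 = 0.35
I − A =
  [   1.00    -0.40    -0.35    -0.05]
  [  -0.40     1.00    -0.20    -0.10]
  [  -0.15    -0.05     0.90    -0.25]
  [  -0.35    -0.40    -0.05     0.65]
Compute the cofactors C_ij = (−1)^(i+j)·(3×3 minor ij) of I−A; the adjugate is their transpose:
adj(I−A) = Cᵀ =
  [ 0.509750   0.293500   0.274000   0.189750]
  [ 0.298250   0.491625   0.235750   0.189250]
  [ 0.233750   0.208625   0.466500   0.229500]
  [ 0.476000   0.476625   0.328500   0.674500]
det(I−A) = Σ_j (I−A)_1j·C_1j = (1.00)(0.509750) + (-0.40)(0.298250) + (-0.35)(0.233750) + (-0.05)(0.476000) = 0.2848375
(I − A)⁻¹ = adj(I−A) / det(I−A) ≈
  [   1.7896     1.0304     0.9620     0.6662]
  [   1.0471     1.7260     0.8277     0.6644]
  [   0.8206     0.7324     1.6378     0.8057]
  [   1.6711     1.6733     1.1533     2.3680]
Δx = (I − A)⁻¹ Δd with Δd having -20 in the Sector 2 component and 0 elsewhere.
So Δx_3 = L_32 · (-20), where L_32 = adj(I−A)_32 / det(I−A) = 0.208625 / 0.2848375.
Δx_3 = 0.208625 × (-20) / 0.2848375 = -4.1725 / 0.2848375 ≈ -14.649.

Δx_3 = -14.649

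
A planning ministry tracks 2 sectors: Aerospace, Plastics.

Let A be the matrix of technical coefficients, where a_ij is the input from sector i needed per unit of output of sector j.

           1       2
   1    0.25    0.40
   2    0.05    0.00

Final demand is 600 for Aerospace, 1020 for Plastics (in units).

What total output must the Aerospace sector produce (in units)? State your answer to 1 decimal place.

I − A =
  [   0.75    -0.40]
  [  -0.05     1.00]
det(I−A) = (0.75)(1.00) − (-0.40)(-0.05) = 0.7300
adj(I−A) = [[1.00, 0.40], [0.05, 0.75]]
(I − A)⁻¹ = adj(I−A) / det(I−A) ≈
  [   1.3699     0.5479]
  [   0.0685     1.0274]
x = (I − A)⁻¹ d = adj(I−A)·d / det(I−A), with det(I−A) = 0.7300:
  x_1 = (1.00·600 + 0.40·1020) / 0.7300 = 1008.00 / 0.7300 ≈ 1380.8
  x_2 = (0.05·600 + 0.75·1020) / 0.7300 = 795.00 / 0.7300 ≈ 1089.0

x_1 = 1380.8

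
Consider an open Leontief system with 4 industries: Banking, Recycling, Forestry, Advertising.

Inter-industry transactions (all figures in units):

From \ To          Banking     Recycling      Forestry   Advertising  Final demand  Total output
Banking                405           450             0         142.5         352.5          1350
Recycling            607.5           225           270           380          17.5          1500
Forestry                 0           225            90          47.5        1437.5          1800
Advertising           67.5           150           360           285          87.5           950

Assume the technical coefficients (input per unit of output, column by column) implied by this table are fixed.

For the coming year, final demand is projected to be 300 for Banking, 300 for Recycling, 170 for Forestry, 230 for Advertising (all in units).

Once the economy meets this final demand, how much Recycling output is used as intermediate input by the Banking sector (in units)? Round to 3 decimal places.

Technical coefficients a_ij = z_ij / X_j:
  a_BB = 405/1350 = 0.30, a_RB = 607.5/1350 = 0.45, a_FB = 0/1350 = 0.00, a_AB = 67.5/1350 = 0.05
  a_BR = 450/1500 = 0.30, a_RR = 225/1500 = 0.15, a_FR = 225/1500 = 0.15, a_AR = 150/1500 = 0.10
  a_BF = 0/1800 = 0.00, a_RF = 270/1800 = 0.15, a_FF = 90/1800 = 0.05, a_AF = 360/1800 = 0.20
  a_BA = 142.5/950 = 0.15, a_RA = 380/950 = 0.40, a_FA = 47.5/950 = 0.05, a_AA = 285/950 = 0.30
I − A =
  [   0.70    -0.30     0.00    -0.15]
  [  -0.45     0.85    -0.15    -0.40]
  [   0.00    -0.15     0.95    -0.05]
  [  -0.05    -0.10    -0.20     0.70]
Compute the cofactors C_ij = (−1)^(i+j)·(3×3 minor ij) of I−A; the adjugate is their transpose:
adj(I−A) = Cᵀ =
  [ 0.490250   0.215250   0.083250   0.234000]
  [ 0.314125   0.451375   0.141875   0.335375]
  [ 0.054625   0.076625   0.274875   0.075125]
  [ 0.095500   0.101750   0.104750   0.421250]
det(I−A) = Σ_j (I−A)_1j·C_1j = (0.70)(0.490250) + (-0.30)(0.314125) + (0.00)(0.054625) + (-0.15)(0.095500) = 0.2346125
(I − A)⁻¹ = adj(I−A) / det(I−A) ≈
  [   2.0896     0.9175     0.3548     0.9974]
  [   1.3389     1.9239     0.6047     1.4295]
  [   0.2328     0.3266     1.1716     0.3202]
  [   0.4071     0.4337     0.4465     1.7955]
First solve x = (I − A)⁻¹ d = adj(I−A)·d / det(I−A); in particular x_B = (0.490250·300 + 0.215250·300 + 0.083250·170 + 0.234000·230) / 0.2346125 = 279.6225 / 0.2346125 ≈ 1191.84826.
Intermediate flow from R to B: z_RB = a_RB · x_B = 0.45 × 279.6225 / 0.2346125 = 125.830125 / 0.2346125 ≈ 536.332.

z_RB = 536.332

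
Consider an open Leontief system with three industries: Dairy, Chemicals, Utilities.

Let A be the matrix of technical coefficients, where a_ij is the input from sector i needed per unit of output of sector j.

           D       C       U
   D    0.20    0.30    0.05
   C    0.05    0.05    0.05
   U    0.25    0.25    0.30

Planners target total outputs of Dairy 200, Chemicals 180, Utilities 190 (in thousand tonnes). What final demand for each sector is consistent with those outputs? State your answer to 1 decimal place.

I − A =
  [   0.80    -0.30    -0.05]
  [  -0.05     0.95    -0.05]
  [  -0.25    -0.25     0.70]
d = (I − A) x:
  d_D = (+0.80)·200 + (-0.30)·180 + (-0.05)·190 = 96.5
  d_C = (-0.05)·200 + (+0.95)·180 + (-0.05)·190 = 151.5
  d_U = (-0.25)·200 + (-0.25)·180 + (+0.70)·190 = 38.0

d_D = 96.5, d_C = 151.5, d_U = 38.0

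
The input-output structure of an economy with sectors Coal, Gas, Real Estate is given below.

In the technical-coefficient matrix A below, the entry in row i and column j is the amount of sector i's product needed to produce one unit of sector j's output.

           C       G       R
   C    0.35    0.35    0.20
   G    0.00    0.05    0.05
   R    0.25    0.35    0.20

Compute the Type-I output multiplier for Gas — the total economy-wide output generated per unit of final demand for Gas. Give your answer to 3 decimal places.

I − A =
  [   0.65    -0.35    -0.20]
  [   0.00     0.95    -0.05]
  [  -0.25    -0.35     0.80]
Cofactors of I−A, C_ij = (−1)^(i+j)·(minor ij) (rows/columns in the sector order above):
  C_11 = (0.95)(0.80) − (-0.05)(-0.35) = 0.7425
  C_12 = −[(0.00)(0.80) − (-0.05)(-0.25)] = 0.0125
  C_13 = (0.00)(-0.35) − (0.95)(-0.25) = 0.2375
  C_21 = −[(-0.35)(0.80) − (-0.20)(-0.35)] = 0.3500
  C_22 = (0.65)(0.80) − (-0.20)(-0.25) = 0.4700
  C_23 = −[(0.65)(-0.35) − (-0.35)(-0.25)] = 0.3150
  C_31 = (-0.35)(-0.05) − (-0.20)(0.95) = 0.2075
  C_32 = −[(0.65)(-0.05) − (-0.20)(0.00)] = 0.0325
  C_33 = (0.65)(0.95) − (-0.35)(0.00) = 0.6175
det(I−A) = Σ_j (I−A)_1j·C_1j = (0.65)(0.7425) + (-0.35)(0.0125) + (-0.20)(0.2375) = 0.43075
adj(I−A) = Cᵀ =
  [ 0.7425   0.3500   0.2075]
  [ 0.0125   0.4700   0.0325]
  [ 0.2375   0.3150   0.6175]
(I − A)⁻¹ = adj(I−A) / det(I−A) ≈
  [   1.7237     0.8125     0.4817]
  [   0.0290     1.0911     0.0754]
  [   0.5514     0.7313     1.4335]
The output multiplier for sector j is the column-j sum of the Leontief inverse (I − A)⁻¹ = adj(I−A) / det(I−A).
Column G of adj(I−A): (0.3500, 0.4700, 0.3150); det(I−A) = 0.43075.
m_G = (0.3500 + 0.4700 + 0.3150) / 0.43075 = 1.135 / 0.43075 ≈ 2.635.

m_G = 2.635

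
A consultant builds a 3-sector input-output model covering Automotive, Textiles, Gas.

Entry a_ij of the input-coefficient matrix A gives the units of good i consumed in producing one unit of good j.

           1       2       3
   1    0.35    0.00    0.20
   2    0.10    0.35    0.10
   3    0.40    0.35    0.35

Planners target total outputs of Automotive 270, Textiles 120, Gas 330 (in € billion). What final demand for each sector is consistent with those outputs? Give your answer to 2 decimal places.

d_1 = 109.50, d_2 = 18.00, d_3 = 64.50

I − A =
  [   0.65     0.00    -0.20]
  [  -0.10     0.65    -0.10]
  [  -0.40    -0.35     0.65]
d = (I − A) x:
  d_1 = (+0.65)·270 + (+0.00)·120 + (-0.20)·330 = 109.50
  d_2 = (-0.10)·270 + (+0.65)·120 + (-0.10)·330 = 18.00
  d_3 = (-0.40)·270 + (-0.35)·120 + (+0.65)·330 = 64.50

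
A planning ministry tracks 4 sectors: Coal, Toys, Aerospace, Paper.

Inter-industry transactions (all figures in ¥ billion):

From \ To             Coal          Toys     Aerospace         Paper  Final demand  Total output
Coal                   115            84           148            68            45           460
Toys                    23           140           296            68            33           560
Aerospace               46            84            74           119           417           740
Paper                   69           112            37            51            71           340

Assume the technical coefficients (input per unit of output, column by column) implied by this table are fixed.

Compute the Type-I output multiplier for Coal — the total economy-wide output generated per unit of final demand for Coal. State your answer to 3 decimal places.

m_C = 2.935

Technical coefficients a_ij = z_ij / X_j:
  a_CC = 115/460 = 0.25, a_TC = 23/460 = 0.05, a_AC = 46/460 = 0.10, a_PC = 69/460 = 0.15
  a_CT = 84/560 = 0.15, a_TT = 140/560 = 0.25, a_AT = 84/560 = 0.15, a_PT = 112/560 = 0.20
  a_CA = 148/740 = 0.20, a_TA = 296/740 = 0.40, a_AA = 74/740 = 0.10, a_PA = 37/740 = 0.05
  a_CP = 68/340 = 0.20, a_TP = 68/340 = 0.20, a_AP = 119/340 = 0.35, a_PP = 51/340 = 0.15
I − A =
  [   0.75    -0.15    -0.20    -0.20]
  [  -0.05     0.75    -0.40    -0.20]
  [  -0.10    -0.15     0.90    -0.35]
  [  -0.15    -0.20    -0.05     0.85]
Compute the cofactors C_ij = (−1)^(i+j)·(3×3 minor ij) of I−A; the adjugate is their transpose:
adj(I−A) = Cᵀ =
  [ 0.444125   0.189125   0.195500   0.229500]
  [ 0.120375   0.505125   0.265500   0.256500]
  [ 0.113500   0.168250   0.412750   0.236250]
  [ 0.113375   0.162125   0.121250   0.432000]
det(I−A) = Σ_j (I−A)_1j·C_1j = (0.75)(0.444125) + (-0.15)(0.120375) + (-0.20)(0.113500) + (-0.20)(0.113375) = 0.2696625
(I − A)⁻¹ = adj(I−A) / det(I−A) ≈
  [   1.6470     0.7013     0.7250     0.8511]
  [   0.4464     1.8732     0.9846     0.9512]
  [   0.4209     0.6239     1.5306     0.8761]
  [   0.4204     0.6012     0.4496     1.6020]
The output multiplier for sector j is the column-j sum of the Leontief inverse (I − A)⁻¹ = adj(I−A) / det(I−A).
Column C of adj(I−A): (0.444125, 0.120375, 0.113500, 0.113375); det(I−A) = 0.2696625.
m_C = (0.444125 + 0.120375 + 0.113500 + 0.113375) / 0.2696625 = 0.791375 / 0.2696625 ≈ 2.935.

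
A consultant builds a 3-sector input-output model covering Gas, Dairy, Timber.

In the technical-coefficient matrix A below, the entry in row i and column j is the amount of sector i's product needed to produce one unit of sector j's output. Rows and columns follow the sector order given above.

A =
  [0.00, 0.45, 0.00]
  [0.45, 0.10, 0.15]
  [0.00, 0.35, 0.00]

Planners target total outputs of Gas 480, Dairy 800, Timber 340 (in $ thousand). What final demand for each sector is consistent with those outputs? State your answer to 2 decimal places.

I − A =
  [   1.00    -0.45     0.00]
  [  -0.45     0.90    -0.15]
  [   0.00    -0.35     1.00]
d = (I − A) x:
  d_G = (+1.00)·480 + (-0.45)·800 + (+0.00)·340 = 120.00
  d_D = (-0.45)·480 + (+0.90)·800 + (-0.15)·340 = 453.00
  d_T = (+0.00)·480 + (-0.35)·800 + (+1.00)·340 = 60.00

d_G = 120.00, d_D = 453.00, d_T = 60.00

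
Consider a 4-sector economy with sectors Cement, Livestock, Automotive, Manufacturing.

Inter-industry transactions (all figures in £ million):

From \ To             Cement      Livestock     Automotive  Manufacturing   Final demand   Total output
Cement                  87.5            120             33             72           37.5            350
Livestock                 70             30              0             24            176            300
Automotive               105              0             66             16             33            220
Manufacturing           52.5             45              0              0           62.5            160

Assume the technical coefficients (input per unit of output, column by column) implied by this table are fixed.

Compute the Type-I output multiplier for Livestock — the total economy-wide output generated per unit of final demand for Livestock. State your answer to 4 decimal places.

m_L = 3.3881

Technical coefficients a_ij = z_ij / X_j:
  a_CC = 87.5/350 = 0.25, a_LC = 70/350 = 0.20, a_AC = 105/350 = 0.30, a_MC = 52.5/350 = 0.15
  a_CL = 120/300 = 0.40, a_LL = 30/300 = 0.10, a_AL = 0/300 = 0.00, a_ML = 45/300 = 0.15
  a_CA = 33/220 = 0.15, a_LA = 0/220 = 0.00, a_AA = 66/220 = 0.30, a_MA = 0/220 = 0.00
  a_CM = 72/160 = 0.45, a_LM = 24/160 = 0.15, a_AM = 16/160 = 0.10, a_MM = 0/160 = 0.00
I − A =
  [   0.75    -0.40    -0.15    -0.45]
  [  -0.20     0.90     0.00    -0.15]
  [  -0.30     0.00     0.70    -0.10]
  [  -0.15    -0.15     0.00     1.00]
Compute the cofactors C_ij = (−1)^(i+j)·(3×3 minor ij) of I−A; the adjugate is their transpose:
adj(I−A) = Cᵀ =
  [ 0.614250   0.329500   0.131625   0.339000]
  [ 0.155750   0.430500   0.033375   0.138000]
  [ 0.279750   0.157500   0.494875   0.199000]
  [ 0.115500   0.114000   0.024750   0.376000]
det(I−A) = Σ_j (I−A)_1j·C_1j = (0.75)(0.614250) + (-0.40)(0.155750) + (-0.15)(0.279750) + (-0.45)(0.115500) = 0.30445
(I − A)⁻¹ = adj(I−A) / det(I−A) ≈
  [   2.01757     1.08228     0.43234     1.11348]
  [   0.51158     1.41403     0.10962     0.45328]
  [   0.91887     0.51733     1.62547     0.65364]
  [   0.37937     0.37445     0.08129     1.23501]
The output multiplier for sector j is the column-j sum of the Leontief inverse (I − A)⁻¹ = adj(I−A) / det(I−A).
Column L of adj(I−A): (0.329500, 0.430500, 0.157500, 0.114000); det(I−A) = 0.30445.
m_L = (0.329500 + 0.430500 + 0.157500 + 0.114000) / 0.30445 = 1.0315 / 0.30445 ≈ 3.3881.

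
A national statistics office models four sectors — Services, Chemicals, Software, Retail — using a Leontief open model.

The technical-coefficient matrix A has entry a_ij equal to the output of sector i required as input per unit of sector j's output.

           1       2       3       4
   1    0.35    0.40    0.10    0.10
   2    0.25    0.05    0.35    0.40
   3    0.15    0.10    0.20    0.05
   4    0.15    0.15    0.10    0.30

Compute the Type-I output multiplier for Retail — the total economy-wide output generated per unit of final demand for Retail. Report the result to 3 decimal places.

m_4 = 5.315

I − A =
  [   0.65    -0.40    -0.10    -0.10]
  [  -0.25     0.95    -0.35    -0.40]
  [  -0.15    -0.10     0.80    -0.05]
  [  -0.15    -0.15    -0.10     0.70]
Compute the cofactors C_ij = (−1)^(i+j)·(3×3 minor ij) of I−A; the adjugate is their transpose:
adj(I−A) = Cᵀ =
  [ 0.448125   0.242750   0.189250   0.216250]
  [ 0.232125   0.336000   0.206000   0.239875]
  [ 0.123250   0.096125   0.281250   0.092625]
  [ 0.163375   0.137750   0.124875   0.353500]
det(I−A) = Σ_j (I−A)_1j·C_1j = (0.65)(0.448125) + (-0.40)(0.232125) + (-0.10)(0.123250) + (-0.10)(0.163375) = 0.16976875
(I − A)⁻¹ = adj(I−A) / det(I−A) ≈
  [   2.6396     1.4299     1.1148     1.2738]
  [   1.3673     1.9792     1.2134     1.4130]
  [   0.7260     0.5662     1.6567     0.5456]
  [   0.9623     0.8114     0.7356     2.0822]
The output multiplier for sector j is the column-j sum of the Leontief inverse (I − A)⁻¹ = adj(I−A) / det(I−A).
Column 4 of adj(I−A): (0.216250, 0.239875, 0.092625, 0.353500); det(I−A) = 0.16976875.
m_4 = (0.216250 + 0.239875 + 0.092625 + 0.353500) / 0.16976875 = 0.90225 / 0.16976875 ≈ 5.315.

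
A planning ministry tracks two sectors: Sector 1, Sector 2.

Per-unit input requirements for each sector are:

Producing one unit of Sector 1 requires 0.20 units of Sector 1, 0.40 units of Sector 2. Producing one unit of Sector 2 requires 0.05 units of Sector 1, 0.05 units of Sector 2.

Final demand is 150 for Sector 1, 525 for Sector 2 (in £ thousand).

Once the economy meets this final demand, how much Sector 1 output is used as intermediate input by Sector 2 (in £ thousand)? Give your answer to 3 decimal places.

z_12 = 32.432

I − A =
  [   0.80    -0.05]
  [  -0.40     0.95]
det(I−A) = (0.80)(0.95) − (-0.05)(-0.40) = 0.7400
adj(I−A) = [[0.95, 0.05], [0.40, 0.80]]
(I − A)⁻¹ = adj(I−A) / det(I−A) ≈
  [   1.2838     0.0676]
  [   0.5405     1.0811]
First solve x = (I − A)⁻¹ d = adj(I−A)·d / det(I−A); in particular x_2 = (0.40·150 + 0.80·525) / 0.7400 = 480.00 / 0.7400 ≈ 648.64865.
Intermediate flow from 1 to 2: z_12 = a_12 · x_2 = 0.05 × 480.00 / 0.7400 = 24.00 / 0.7400 ≈ 32.432.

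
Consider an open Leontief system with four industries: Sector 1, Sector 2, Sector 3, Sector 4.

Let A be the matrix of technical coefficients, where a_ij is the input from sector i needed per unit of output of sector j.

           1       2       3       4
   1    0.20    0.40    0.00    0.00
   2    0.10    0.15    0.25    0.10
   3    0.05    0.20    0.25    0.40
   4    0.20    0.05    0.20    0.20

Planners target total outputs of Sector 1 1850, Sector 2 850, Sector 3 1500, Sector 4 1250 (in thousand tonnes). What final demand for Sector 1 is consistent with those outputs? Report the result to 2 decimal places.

d_1 = 1140.00

I − A =
  [   0.80    -0.40     0.00     0.00]
  [  -0.10     0.85    -0.25    -0.10]
  [  -0.05    -0.20     0.75    -0.40]
  [  -0.20    -0.05    -0.20     0.80]
d = (I − A) x:
  d_1 = (+0.80)·1850 + (-0.40)·850 + (+0.00)·1500 + (+0.00)·1250 = 1140.00
  d_2 = (-0.10)·1850 + (+0.85)·850 + (-0.25)·1500 + (-0.10)·1250 = 37.50
  d_3 = (-0.05)·1850 + (-0.20)·850 + (+0.75)·1500 + (-0.40)·1250 = 362.50
  d_4 = (-0.20)·1850 + (-0.05)·850 + (-0.20)·1500 + (+0.80)·1250 = 287.50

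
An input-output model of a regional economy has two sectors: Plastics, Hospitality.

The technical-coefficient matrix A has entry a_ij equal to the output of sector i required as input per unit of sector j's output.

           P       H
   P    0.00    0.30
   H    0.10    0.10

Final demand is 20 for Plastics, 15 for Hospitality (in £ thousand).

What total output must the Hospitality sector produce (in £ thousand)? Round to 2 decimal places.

I − A =
  [   1.00    -0.30]
  [  -0.10     0.90]
det(I−A) = (1.00)(0.90) − (-0.30)(-0.10) = 0.8700
adj(I−A) = [[0.90, 0.30], [0.10, 1.00]]
(I − A)⁻¹ = adj(I−A) / det(I−A) ≈
  [   1.0345     0.3448]
  [   0.1149     1.1494]
x = (I − A)⁻¹ d = adj(I−A)·d / det(I−A), with det(I−A) = 0.8700:
  x_P = (0.90·20 + 0.30·15) / 0.8700 = 22.50 / 0.8700 ≈ 25.86
  x_H = (0.10·20 + 1.00·15) / 0.8700 = 17.00 / 0.8700 ≈ 19.54

x_H = 19.54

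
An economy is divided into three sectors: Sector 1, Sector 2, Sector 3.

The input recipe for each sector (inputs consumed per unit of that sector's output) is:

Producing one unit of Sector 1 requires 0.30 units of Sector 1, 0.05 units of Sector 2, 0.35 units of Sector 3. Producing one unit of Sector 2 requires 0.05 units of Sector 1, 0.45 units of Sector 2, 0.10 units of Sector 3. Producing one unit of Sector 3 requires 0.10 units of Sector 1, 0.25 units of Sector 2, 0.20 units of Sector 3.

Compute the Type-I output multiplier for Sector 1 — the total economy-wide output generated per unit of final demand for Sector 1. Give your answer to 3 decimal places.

I − A =
  [   0.70    -0.05    -0.10]
  [  -0.05     0.55    -0.25]
  [  -0.35    -0.10     0.80]
Cofactors of I−A, C_ij = (−1)^(i+j)·(minor ij) (rows/columns in the sector order above):
  C_11 = (0.55)(0.80) − (-0.25)(-0.10) = 0.4150
  C_12 = −[(-0.05)(0.80) − (-0.25)(-0.35)] = 0.1275
  C_13 = (-0.05)(-0.10) − (0.55)(-0.35) = 0.1975
  C_21 = −[(-0.05)(0.80) − (-0.10)(-0.10)] = 0.0500
  C_22 = (0.70)(0.80) − (-0.10)(-0.35) = 0.5250
  C_23 = −[(0.70)(-0.10) − (-0.05)(-0.35)] = 0.0875
  C_31 = (-0.05)(-0.25) − (-0.10)(0.55) = 0.0675
  C_32 = −[(0.70)(-0.25) − (-0.10)(-0.05)] = 0.1800
  C_33 = (0.70)(0.55) − (-0.05)(-0.05) = 0.3825
det(I−A) = Σ_j (I−A)_1j·C_1j = (0.70)(0.4150) + (-0.05)(0.1275) + (-0.10)(0.1975) = 0.264375
adj(I−A) = Cᵀ =
  [ 0.4150   0.0500   0.0675]
  [ 0.1275   0.5250   0.1800]
  [ 0.1975   0.0875   0.3825]
(I − A)⁻¹ = adj(I−A) / det(I−A) ≈
  [   1.5697     0.1891     0.2553]
  [   0.4823     1.9858     0.6809]
  [   0.7470     0.3310     1.4468]
The output multiplier for sector j is the column-j sum of the Leontief inverse (I − A)⁻¹ = adj(I−A) / det(I−A).
Column 1 of adj(I−A): (0.4150, 0.1275, 0.1975); det(I−A) = 0.264375.
m_1 = (0.4150 + 0.1275 + 0.1975) / 0.264375 = 0.74 / 0.264375 ≈ 2.799.

m_1 = 2.799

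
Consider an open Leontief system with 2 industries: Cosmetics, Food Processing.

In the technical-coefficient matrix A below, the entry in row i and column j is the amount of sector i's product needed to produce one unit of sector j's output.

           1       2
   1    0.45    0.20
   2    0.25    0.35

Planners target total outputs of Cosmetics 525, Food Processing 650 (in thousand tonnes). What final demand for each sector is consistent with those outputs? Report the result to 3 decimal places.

d_1 = 158.750, d_2 = 291.250

I − A =
  [   0.55    -0.20]
  [  -0.25     0.65]
d = (I − A) x:
  d_1 = (+0.55)·525 + (-0.20)·650 = 158.750
  d_2 = (-0.25)·525 + (+0.65)·650 = 291.250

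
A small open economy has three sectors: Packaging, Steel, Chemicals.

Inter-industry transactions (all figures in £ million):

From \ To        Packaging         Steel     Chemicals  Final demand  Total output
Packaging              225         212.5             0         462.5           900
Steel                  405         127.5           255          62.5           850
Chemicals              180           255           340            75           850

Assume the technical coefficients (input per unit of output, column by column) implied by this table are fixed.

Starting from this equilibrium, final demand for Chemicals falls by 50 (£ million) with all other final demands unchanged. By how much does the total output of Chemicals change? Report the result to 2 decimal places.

Δx_C = -112.90

Technical coefficients a_ij = z_ij / X_j:
  a_PP = 225/900 = 0.25, a_SP = 405/900 = 0.45, a_CP = 180/900 = 0.20
  a_PS = 212.5/850 = 0.25, a_SS = 127.5/850 = 0.15, a_CS = 255/850 = 0.30
  a_PC = 0/850 = 0.00, a_SC = 255/850 = 0.30, a_CC = 340/850 = 0.40
I − A =
  [   0.75    -0.25     0.00]
  [  -0.45     0.85    -0.30]
  [  -0.20    -0.30     0.60]
Cofactors of I−A, C_ij = (−1)^(i+j)·(minor ij) (rows/columns in the sector order above):
  C_11 = (0.85)(0.60) − (-0.30)(-0.30) = 0.4200
  C_12 = −[(-0.45)(0.60) − (-0.30)(-0.20)] = 0.3300
  C_13 = (-0.45)(-0.30) − (0.85)(-0.20) = 0.3050
  C_21 = −[(-0.25)(0.60) − (0.00)(-0.30)] = 0.1500
  C_22 = (0.75)(0.60) − (0.00)(-0.20) = 0.4500
  C_23 = −[(0.75)(-0.30) − (-0.25)(-0.20)] = 0.2750
  C_31 = (-0.25)(-0.30) − (0.00)(0.85) = 0.0750
  C_32 = −[(0.75)(-0.30) − (0.00)(-0.45)] = 0.2250
  C_33 = (0.75)(0.85) − (-0.25)(-0.45) = 0.5250
det(I−A) = Σ_j (I−A)_1j·C_1j = (0.75)(0.4200) + (-0.25)(0.3300) + (0.00)(0.3050) = 0.2325
adj(I−A) = Cᵀ =
  [ 0.4200   0.1500   0.0750]
  [ 0.3300   0.4500   0.2250]
  [ 0.3050   0.2750   0.5250]
(I − A)⁻¹ = adj(I−A) / det(I−A) ≈
  [   1.8065     0.6452     0.3226]
  [   1.4194     1.9355     0.9677]
  [   1.3118     1.1828     2.2581]
Δx = (I − A)⁻¹ Δd with Δd having -50 in the Chemicals component and 0 elsewhere.
So Δx_C = L_CC · (-50), where L_CC = adj(I−A)_CC / det(I−A) = 0.5250 / 0.2325.
Δx_C = 0.5250 × (-50) / 0.2325 = -26.25 / 0.2325 ≈ -112.90.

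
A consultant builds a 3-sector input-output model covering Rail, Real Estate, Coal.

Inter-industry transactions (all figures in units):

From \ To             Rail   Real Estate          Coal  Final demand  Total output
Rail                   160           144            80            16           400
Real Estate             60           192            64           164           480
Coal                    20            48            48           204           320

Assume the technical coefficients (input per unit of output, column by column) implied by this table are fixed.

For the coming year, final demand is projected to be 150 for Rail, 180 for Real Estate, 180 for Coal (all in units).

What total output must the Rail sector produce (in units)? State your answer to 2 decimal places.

x_1 = 669.57

Technical coefficients a_ij = z_ij / X_j:
  a_11 = 160/400 = 0.40, a_21 = 60/400 = 0.15, a_31 = 20/400 = 0.05
  a_12 = 144/480 = 0.30, a_22 = 192/480 = 0.40, a_32 = 48/480 = 0.10
  a_13 = 80/320 = 0.25, a_23 = 64/320 = 0.20, a_33 = 48/320 = 0.15
I − A =
  [   0.60    -0.30    -0.25]
  [  -0.15     0.60    -0.20]
  [  -0.05    -0.10     0.85]
Cofactors of I−A, C_ij = (−1)^(i+j)·(minor ij) (rows/columns in the sector order above):
  C_11 = (0.60)(0.85) − (-0.20)(-0.10) = 0.4900
  C_12 = −[(-0.15)(0.85) − (-0.20)(-0.05)] = 0.1375
  C_13 = (-0.15)(-0.10) − (0.60)(-0.05) = 0.0450
  C_21 = −[(-0.30)(0.85) − (-0.25)(-0.10)] = 0.2800
  C_22 = (0.60)(0.85) − (-0.25)(-0.05) = 0.4975
  C_23 = −[(0.60)(-0.10) − (-0.30)(-0.05)] = 0.0750
  C_31 = (-0.30)(-0.20) − (-0.25)(0.60) = 0.2100
  C_32 = −[(0.60)(-0.20) − (-0.25)(-0.15)] = 0.1575
  C_33 = (0.60)(0.60) − (-0.30)(-0.15) = 0.3150
det(I−A) = Σ_j (I−A)_1j·C_1j = (0.60)(0.4900) + (-0.30)(0.1375) + (-0.25)(0.0450) = 0.2415
adj(I−A) = Cᵀ =
  [ 0.4900   0.2800   0.2100]
  [ 0.1375   0.4975   0.1575]
  [ 0.0450   0.0750   0.3150]
(I − A)⁻¹ = adj(I−A) / det(I−A) ≈
  [   2.0290     1.1594     0.8696]
  [   0.5694     2.0600     0.6522]
  [   0.1863     0.3106     1.3043]
x = (I − A)⁻¹ d = adj(I−A)·d / det(I−A), with det(I−A) = 0.2415:
  x_1 = (0.4900·150 + 0.2800·180 + 0.2100·180) / 0.2415 = 161.70 / 0.2415 ≈ 669.57
  x_2 = (0.1375·150 + 0.4975·180 + 0.1575·180) / 0.2415 = 138.525 / 0.2415 ≈ 573.60
  x_3 = (0.0450·150 + 0.0750·180 + 0.3150·180) / 0.2415 = 76.95 / 0.2415 ≈ 318.63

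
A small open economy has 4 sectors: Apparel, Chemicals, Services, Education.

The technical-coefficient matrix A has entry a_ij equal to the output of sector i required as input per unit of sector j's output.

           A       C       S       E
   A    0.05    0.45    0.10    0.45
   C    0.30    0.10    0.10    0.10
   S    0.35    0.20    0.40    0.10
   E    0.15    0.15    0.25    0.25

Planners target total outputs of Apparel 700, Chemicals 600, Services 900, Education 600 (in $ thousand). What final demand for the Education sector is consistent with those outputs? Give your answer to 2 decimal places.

I − A =
  [   0.95    -0.45    -0.10    -0.45]
  [  -0.30     0.90    -0.10    -0.10]
  [  -0.35    -0.20     0.60    -0.10]
  [  -0.15    -0.15    -0.25     0.75]
d = (I − A) x:
  d_A = (+0.95)·700 + (-0.45)·600 + (-0.10)·900 + (-0.45)·600 = 35.00
  d_C = (-0.30)·700 + (+0.90)·600 + (-0.10)·900 + (-0.10)·600 = 180.00
  d_S = (-0.35)·700 + (-0.20)·600 + (+0.60)·900 + (-0.10)·600 = 115.00
  d_E = (-0.15)·700 + (-0.15)·600 + (-0.25)·900 + (+0.75)·600 = 30.00

d_E = 30.00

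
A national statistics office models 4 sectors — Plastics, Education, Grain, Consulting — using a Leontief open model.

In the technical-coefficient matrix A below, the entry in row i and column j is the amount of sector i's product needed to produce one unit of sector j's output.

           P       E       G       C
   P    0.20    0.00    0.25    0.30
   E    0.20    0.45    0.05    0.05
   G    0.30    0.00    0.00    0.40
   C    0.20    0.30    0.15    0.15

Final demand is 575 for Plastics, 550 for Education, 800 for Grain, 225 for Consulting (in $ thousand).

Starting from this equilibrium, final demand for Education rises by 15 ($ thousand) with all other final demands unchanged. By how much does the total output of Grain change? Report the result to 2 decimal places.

Δx_G = 8.38

I − A =
  [   0.80     0.00    -0.25    -0.30]
  [  -0.20     0.55    -0.05    -0.05]
  [  -0.30     0.00     1.00    -0.40]
  [  -0.20    -0.30    -0.15     0.85]
Compute the cofactors C_ij = (−1)^(i+j)·(3×3 minor ij) of I−A; the adjugate is their transpose:
adj(I−A) = Cᵀ =
  [ 0.413500   0.120000   0.142375   0.220000]
  [ 0.187000   0.474750   0.091000   0.136750]
  [ 0.203750   0.123000   0.311000   0.225500]
  [ 0.199250   0.217500   0.120500   0.398750]
det(I−A) = Σ_j (I−A)_1j·C_1j = (0.80)(0.413500) + (0.00)(0.187000) + (-0.25)(0.203750) + (-0.30)(0.199250) = 0.2200875
(I − A)⁻¹ = adj(I−A) / det(I−A) ≈
  [   1.8788     0.5452     0.6469     0.9996]
  [   0.8497     2.1571     0.4135     0.6213]
  [   0.9258     0.5589     1.4131     1.0246]
  [   0.9053     0.9882     0.5475     1.8118]
Δx = (I − A)⁻¹ Δd with Δd having +15 in the Education component and 0 elsewhere.
So Δx_G = L_GE · (+15), where L_GE = adj(I−A)_GE / det(I−A) = 0.123000 / 0.2200875.
Δx_G = 0.123000 × (+15) / 0.2200875 = 1.845 / 0.2200875 ≈ 8.38.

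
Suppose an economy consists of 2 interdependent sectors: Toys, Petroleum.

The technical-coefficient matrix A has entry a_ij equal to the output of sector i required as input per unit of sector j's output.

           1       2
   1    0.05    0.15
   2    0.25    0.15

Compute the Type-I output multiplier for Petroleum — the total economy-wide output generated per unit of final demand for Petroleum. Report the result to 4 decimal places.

m_2 = 1.4286

I − A =
  [   0.95    -0.15]
  [  -0.25     0.85]
det(I−A) = (0.95)(0.85) − (-0.15)(-0.25) = 0.7700
adj(I−A) = [[0.85, 0.15], [0.25, 0.95]]
(I − A)⁻¹ = adj(I−A) / det(I−A) ≈
  [   1.10390     0.19481]
  [   0.32468     1.23377]
The output multiplier for sector j is the column-j sum of the Leontief inverse (I − A)⁻¹ = adj(I−A) / det(I−A).
Column 2 of adj(I−A): (0.15, 0.95); det(I−A) = 0.7700.
m_2 = (0.15 + 0.95) / 0.7700 = 1.10 / 0.7700 ≈ 1.4286.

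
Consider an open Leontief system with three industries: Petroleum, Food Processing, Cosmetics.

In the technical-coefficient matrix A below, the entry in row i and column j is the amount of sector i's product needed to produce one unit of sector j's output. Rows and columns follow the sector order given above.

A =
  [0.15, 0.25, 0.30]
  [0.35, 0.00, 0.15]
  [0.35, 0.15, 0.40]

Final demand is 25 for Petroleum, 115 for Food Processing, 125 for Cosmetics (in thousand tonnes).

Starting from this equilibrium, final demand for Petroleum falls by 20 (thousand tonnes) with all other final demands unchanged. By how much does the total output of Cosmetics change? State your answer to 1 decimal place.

I − A =
  [   0.85    -0.25    -0.30]
  [  -0.35     1.00    -0.15]
  [  -0.35    -0.15     0.60]
Cofactors of I−A, C_ij = (−1)^(i+j)·(minor ij) (rows/columns in the sector order above):
  C_11 = (1.00)(0.60) − (-0.15)(-0.15) = 0.5775
  C_12 = −[(-0.35)(0.60) − (-0.15)(-0.35)] = 0.2625
  C_13 = (-0.35)(-0.15) − (1.00)(-0.35) = 0.4025
  C_21 = −[(-0.25)(0.60) − (-0.30)(-0.15)] = 0.1950
  C_22 = (0.85)(0.60) − (-0.30)(-0.35) = 0.4050
  C_23 = −[(0.85)(-0.15) − (-0.25)(-0.35)] = 0.2150
  C_31 = (-0.25)(-0.15) − (-0.30)(1.00) = 0.3375
  C_32 = −[(0.85)(-0.15) − (-0.30)(-0.35)] = 0.2325
  C_33 = (0.85)(1.00) − (-0.25)(-0.35) = 0.7625
det(I−A) = Σ_j (I−A)_1j·C_1j = (0.85)(0.5775) + (-0.25)(0.2625) + (-0.30)(0.4025) = 0.3045
adj(I−A) = Cᵀ =
  [ 0.5775   0.1950   0.3375]
  [ 0.2625   0.4050   0.2325]
  [ 0.4025   0.2150   0.7625]
(I − A)⁻¹ = adj(I−A) / det(I−A) ≈
  [   1.8966     0.6404     1.1084]
  [   0.8621     1.3300     0.7635]
  [   1.3218     0.7061     2.5041]
Δx = (I − A)⁻¹ Δd with Δd having -20 in the Petroleum component and 0 elsewhere.
So Δx_3 = L_31 · (-20), where L_31 = adj(I−A)_31 / det(I−A) = 0.4025 / 0.3045.
Δx_3 = 0.4025 × (-20) / 0.3045 = -8.05 / 0.3045 ≈ -26.4.

Δx_3 = -26.4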